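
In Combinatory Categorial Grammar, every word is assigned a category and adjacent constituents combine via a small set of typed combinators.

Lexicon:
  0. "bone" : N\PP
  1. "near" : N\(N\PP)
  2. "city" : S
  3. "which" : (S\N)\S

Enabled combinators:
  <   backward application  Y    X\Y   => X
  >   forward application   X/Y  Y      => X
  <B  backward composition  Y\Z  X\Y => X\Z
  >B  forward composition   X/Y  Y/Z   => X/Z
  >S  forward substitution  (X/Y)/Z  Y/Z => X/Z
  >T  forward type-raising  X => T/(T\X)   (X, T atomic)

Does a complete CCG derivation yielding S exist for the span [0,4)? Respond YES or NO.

YES

[0,4] S   <
  [0,2] N   <
    [0,1] "bone" : N\PP
    [1,2] "near" : N\(N\PP)
  [2,4] S\N   <
    [2,3] "city" : S
    [3,4] "which" : (S\N)\S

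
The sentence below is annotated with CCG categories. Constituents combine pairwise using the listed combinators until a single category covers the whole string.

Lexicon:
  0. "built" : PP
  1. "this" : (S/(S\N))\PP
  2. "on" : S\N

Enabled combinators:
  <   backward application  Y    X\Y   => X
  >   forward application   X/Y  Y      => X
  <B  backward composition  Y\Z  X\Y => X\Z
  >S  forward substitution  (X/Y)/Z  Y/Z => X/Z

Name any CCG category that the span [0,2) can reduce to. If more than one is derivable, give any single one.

[0,3] S   >
  [0,2] S/(S\N)   <
    [0,1] "built" : PP
    [1,2] "this" : (S/(S\N))\PP
  [2,3] "on" : S\N

S/(S\N)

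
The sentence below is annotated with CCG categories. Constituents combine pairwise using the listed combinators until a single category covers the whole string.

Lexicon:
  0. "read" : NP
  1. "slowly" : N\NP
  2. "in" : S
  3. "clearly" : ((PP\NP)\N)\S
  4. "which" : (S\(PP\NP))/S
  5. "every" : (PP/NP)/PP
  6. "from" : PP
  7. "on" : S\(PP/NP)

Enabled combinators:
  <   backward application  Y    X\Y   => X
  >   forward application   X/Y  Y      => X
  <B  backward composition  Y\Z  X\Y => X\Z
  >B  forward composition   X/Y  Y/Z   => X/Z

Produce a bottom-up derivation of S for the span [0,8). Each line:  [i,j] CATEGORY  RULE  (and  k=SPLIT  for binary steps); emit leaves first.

[0,8] S   <
  [0,4] PP\NP   <
    [0,2] N   <
      [0,1] "read" : NP
      [1,2] "slowly" : N\NP
    [2,4] (PP\NP)\N   <
      [2,3] "in" : S
      [3,4] "clearly" : ((PP\NP)\N)\S
  [4,8] S\(PP\NP)   >
    [4,5] "which" : (S\(PP\NP))/S
    [5,8] S   <
      [5,7] PP/NP   >
        [5,6] "every" : (PP/NP)/PP
        [6,7] "from" : PP
      [7,8] "on" : S\(PP/NP)

[0,1] NP  lex  "read"
[1,2] N\NP  lex  "slowly"
[0,2] N  <  k=1
[2,3] S  lex  "in"
[3,4] ((PP\NP)\N)\S  lex  "clearly"
[2,4] (PP\NP)\N  <  k=3
[0,4] PP\NP  <  k=2
[4,5] (S\(PP\NP))/S  lex  "which"
[5,6] (PP/NP)/PP  lex  "every"
[6,7] PP  lex  "from"
[5,7] PP/NP  >  k=6
[7,8] S\(PP/NP)  lex  "on"
[5,8] S  <  k=7
[4,8] S\(PP\NP)  >  k=5
[0,8] S  <  k=4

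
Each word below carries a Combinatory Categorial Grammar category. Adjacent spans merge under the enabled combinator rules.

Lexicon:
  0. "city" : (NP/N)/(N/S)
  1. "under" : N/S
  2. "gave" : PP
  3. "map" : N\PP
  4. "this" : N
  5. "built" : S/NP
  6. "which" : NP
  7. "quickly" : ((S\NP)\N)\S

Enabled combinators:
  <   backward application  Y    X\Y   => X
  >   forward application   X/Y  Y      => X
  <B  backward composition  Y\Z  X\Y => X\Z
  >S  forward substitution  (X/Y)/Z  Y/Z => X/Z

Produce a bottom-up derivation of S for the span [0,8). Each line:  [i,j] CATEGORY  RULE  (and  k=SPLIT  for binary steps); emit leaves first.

[0,1] (NP/N)/(N/S)  lex  "city"
[1,2] N/S  lex  "under"
[0,2] NP/N  >  k=1
[2,3] PP  lex  "gave"
[3,4] N\PP  lex  "map"
[2,4] N  <  k=3
[0,4] NP  >  k=2
[4,5] N  lex  "this"
[5,6] S/NP  lex  "built"
[6,7] NP  lex  "which"
[5,7] S  >  k=6
[7,8] ((S\NP)\N)\S  lex  "quickly"
[5,8] (S\NP)\N  <  k=7
[4,8] S\NP  <  k=5
[0,8] S  <  k=4

[0,8] S   <
  [0,4] NP   >
    [0,2] NP/N   >
      [0,1] "city" : (NP/N)/(N/S)
      [1,2] "under" : N/S
    [2,4] N   <
      [2,3] "gave" : PP
      [3,4] "map" : N\PP
  [4,8] S\NP   <
    [4,5] "this" : N
    [5,8] (S\NP)\N   <
      [5,7] S   >
        [5,6] "built" : S/NP
        [6,7] "which" : NP
      [7,8] "quickly" : ((S\NP)\N)\S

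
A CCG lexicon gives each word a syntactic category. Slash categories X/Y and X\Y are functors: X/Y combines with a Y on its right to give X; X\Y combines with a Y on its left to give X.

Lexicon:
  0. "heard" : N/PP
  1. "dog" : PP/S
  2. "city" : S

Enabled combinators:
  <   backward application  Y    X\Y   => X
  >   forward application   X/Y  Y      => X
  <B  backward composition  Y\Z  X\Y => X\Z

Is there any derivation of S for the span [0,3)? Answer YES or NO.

NO

N/PP PP/S S
CKY chart[0,3] = {N}; S ∉ chart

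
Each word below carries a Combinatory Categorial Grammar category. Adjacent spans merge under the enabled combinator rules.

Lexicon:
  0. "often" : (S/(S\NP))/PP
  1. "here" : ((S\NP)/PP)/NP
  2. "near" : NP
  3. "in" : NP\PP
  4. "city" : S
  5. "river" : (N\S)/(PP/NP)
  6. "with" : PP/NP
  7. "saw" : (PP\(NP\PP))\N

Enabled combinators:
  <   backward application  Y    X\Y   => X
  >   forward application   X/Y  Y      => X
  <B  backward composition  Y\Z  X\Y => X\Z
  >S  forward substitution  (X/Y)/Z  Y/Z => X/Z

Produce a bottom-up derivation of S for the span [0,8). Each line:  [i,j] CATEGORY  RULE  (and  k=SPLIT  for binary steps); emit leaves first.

[0,1] (S/(S\NP))/PP  lex  "often"
[1,2] ((S\NP)/PP)/NP  lex  "here"
[2,3] NP  lex  "near"
[1,3] (S\NP)/PP  >  k=2
[0,3] S/PP  >S  k=1
[3,4] NP\PP  lex  "in"
[4,5] S  lex  "city"
[5,6] (N\S)/(PP/NP)  lex  "river"
[6,7] PP/NP  lex  "with"
[5,7] N\S  >  k=6
[4,7] N  <  k=5
[7,8] (PP\(NP\PP))\N  lex  "saw"
[4,8] PP\(NP\PP)  <  k=7
[3,8] PP  <  k=4
[0,8] S  >  k=3

[0,8] S   >
  [0,3] S/PP   >S
    [0,1] "often" : (S/(S\NP))/PP
    [1,3] (S\NP)/PP   >
      [1,2] "here" : ((S\NP)/PP)/NP
      [2,3] "near" : NP
  [3,8] PP   <
    [3,4] "in" : NP\PP
    [4,8] PP\(NP\PP)   <
      [4,7] N   <
        [4,5] "city" : S
        [5,7] N\S   >
          [5,6] "river" : (N\S)/(PP/NP)
          [6,7] "with" : PP/NP
      [7,8] "saw" : (PP\(NP\PP))\N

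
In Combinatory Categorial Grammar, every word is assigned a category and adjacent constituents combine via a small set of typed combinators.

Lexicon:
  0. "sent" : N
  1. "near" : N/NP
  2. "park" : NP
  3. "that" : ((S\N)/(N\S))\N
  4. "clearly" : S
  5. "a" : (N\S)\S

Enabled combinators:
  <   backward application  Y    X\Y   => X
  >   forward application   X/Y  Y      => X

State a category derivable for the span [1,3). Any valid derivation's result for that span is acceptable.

[0,6] S   <
  [0,1] "sent" : N
  [1,6] S\N   >
    [1,4] (S\N)/(N\S)   <
      [1,3] N   >
        [1,2] "near" : N/NP
        [2,3] "park" : NP
      [3,4] "that" : ((S\N)/(N\S))\N
    [4,6] N\S   <
      [4,5] "clearly" : S
      [5,6] "a" : (N\S)\S

N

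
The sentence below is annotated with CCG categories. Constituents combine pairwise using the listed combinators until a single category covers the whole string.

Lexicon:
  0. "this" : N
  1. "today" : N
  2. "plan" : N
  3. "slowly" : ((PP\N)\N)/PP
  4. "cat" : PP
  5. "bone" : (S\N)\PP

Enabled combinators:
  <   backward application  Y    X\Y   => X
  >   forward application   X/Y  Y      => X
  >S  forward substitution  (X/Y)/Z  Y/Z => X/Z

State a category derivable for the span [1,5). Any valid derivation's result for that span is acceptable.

PP

[0,6] S   <
  [0,1] "this" : N
  [1,6] S\N   <
    [1,5] PP   <
      [1,2] "today" : N
      [2,5] PP\N   <
        [2,3] "plan" : N
        [3,5] (PP\N)\N   >
          [3,4] "slowly" : ((PP\N)\N)/PP
          [4,5] "cat" : PP
    [5,6] "bone" : (S\N)\PP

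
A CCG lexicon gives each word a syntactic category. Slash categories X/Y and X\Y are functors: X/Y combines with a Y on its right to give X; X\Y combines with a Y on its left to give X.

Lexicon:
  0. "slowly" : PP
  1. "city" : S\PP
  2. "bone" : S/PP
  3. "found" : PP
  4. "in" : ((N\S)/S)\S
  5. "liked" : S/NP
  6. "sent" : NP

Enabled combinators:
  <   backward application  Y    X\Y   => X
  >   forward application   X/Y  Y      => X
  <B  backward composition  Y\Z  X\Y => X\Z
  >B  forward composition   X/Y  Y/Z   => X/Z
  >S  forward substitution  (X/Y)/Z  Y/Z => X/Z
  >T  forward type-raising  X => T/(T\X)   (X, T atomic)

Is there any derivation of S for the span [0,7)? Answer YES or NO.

NO

PP S\PP S/PP PP ((N\S)/S)\S S/NP NP
CKY chart[0,7] = {N, N/(NP\NP), N/(N\N), N/(S\S), NP/(NP\N), PP/(PP\N), S/(S\N)}; S ∉ chart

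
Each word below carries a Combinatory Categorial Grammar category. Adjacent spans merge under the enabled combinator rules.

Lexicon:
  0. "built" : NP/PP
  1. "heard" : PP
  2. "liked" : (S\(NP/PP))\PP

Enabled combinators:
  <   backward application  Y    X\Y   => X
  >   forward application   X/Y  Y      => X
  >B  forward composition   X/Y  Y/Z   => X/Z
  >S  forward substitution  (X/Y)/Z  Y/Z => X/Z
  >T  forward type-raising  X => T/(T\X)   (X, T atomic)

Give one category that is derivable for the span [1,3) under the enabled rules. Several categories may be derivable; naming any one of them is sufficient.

[0,3] S   <
  [0,1] "built" : NP/PP
  [1,3] S\(NP/PP)   <
    [1,2] "heard" : PP
    [2,3] "liked" : (S\(NP/PP))\PP

S\(NP/PP)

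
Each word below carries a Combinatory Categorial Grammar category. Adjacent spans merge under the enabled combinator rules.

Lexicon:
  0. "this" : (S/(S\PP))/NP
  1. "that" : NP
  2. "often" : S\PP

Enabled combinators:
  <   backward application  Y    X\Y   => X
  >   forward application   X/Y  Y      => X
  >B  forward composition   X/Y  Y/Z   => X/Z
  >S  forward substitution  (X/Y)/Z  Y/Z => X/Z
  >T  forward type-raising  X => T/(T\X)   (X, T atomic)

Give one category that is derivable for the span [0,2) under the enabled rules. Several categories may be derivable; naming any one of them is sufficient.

[0,3] S   >
  [0,2] S/(S\PP)   >
    [0,1] "this" : (S/(S\PP))/NP
    [1,2] "that" : NP
  [2,3] "often" : S\PP

S/(S\PP)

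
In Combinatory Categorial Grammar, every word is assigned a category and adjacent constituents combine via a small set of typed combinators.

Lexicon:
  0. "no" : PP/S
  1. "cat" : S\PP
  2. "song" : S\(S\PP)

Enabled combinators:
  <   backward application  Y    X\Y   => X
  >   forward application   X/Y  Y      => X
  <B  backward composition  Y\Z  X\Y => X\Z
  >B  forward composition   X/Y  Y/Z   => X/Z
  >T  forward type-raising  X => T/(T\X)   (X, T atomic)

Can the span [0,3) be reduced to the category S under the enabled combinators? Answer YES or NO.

PP/S S\PP S\(S\PP)
CKY chart[0,3] = {N/(N\PP), NP/(NP\PP), PP, PP/(PP\PP), PP/(S\S), S/(S\PP)}; S ∉ chart

NO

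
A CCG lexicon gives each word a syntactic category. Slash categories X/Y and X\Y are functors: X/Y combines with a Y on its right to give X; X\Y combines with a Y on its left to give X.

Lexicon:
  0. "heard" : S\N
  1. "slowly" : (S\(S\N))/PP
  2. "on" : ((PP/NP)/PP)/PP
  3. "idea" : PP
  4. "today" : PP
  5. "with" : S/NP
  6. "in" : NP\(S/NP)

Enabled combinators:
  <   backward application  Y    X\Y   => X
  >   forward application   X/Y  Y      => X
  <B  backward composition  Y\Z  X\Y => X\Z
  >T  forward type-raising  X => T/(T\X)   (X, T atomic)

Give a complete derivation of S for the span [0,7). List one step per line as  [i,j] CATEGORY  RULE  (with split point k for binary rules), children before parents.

[0,1] S\N  lex  "heard"
[1,2] (S\(S\N))/PP  lex  "slowly"
[2,3] ((PP/NP)/PP)/PP  lex  "on"
[3,4] PP  lex  "idea"
[2,4] (PP/NP)/PP  >  k=3
[4,5] PP  lex  "today"
[2,5] PP/NP  >  k=4
[5,6] S/NP  lex  "with"
[6,7] NP\(S/NP)  lex  "in"
[5,7] NP  <  k=6
[2,7] PP  >  k=5
[1,7] S\(S\N)  >  k=2
[0,7] S  <  k=1

[0,7] S   <
  [0,1] "heard" : S\N
  [1,7] S\(S\N)   >
    [1,2] "slowly" : (S\(S\N))/PP
    [2,7] PP   >
      [2,5] PP/NP   >
        [2,4] (PP/NP)/PP   >
          [2,3] "on" : ((PP/NP)/PP)/PP
          [3,4] "idea" : PP
        [4,5] "today" : PP
      [5,7] NP   <
        [5,6] "with" : S/NP
        [6,7] "in" : NP\(S/NP)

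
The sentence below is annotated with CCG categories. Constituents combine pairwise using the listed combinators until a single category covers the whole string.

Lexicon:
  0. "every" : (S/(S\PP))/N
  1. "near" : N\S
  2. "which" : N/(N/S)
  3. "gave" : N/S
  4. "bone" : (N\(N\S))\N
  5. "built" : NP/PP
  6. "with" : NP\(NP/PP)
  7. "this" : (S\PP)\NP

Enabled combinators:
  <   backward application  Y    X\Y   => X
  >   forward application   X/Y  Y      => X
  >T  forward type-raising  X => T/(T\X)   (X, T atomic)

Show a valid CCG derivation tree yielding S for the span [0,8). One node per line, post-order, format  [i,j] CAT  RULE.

[0,8] S   >
  [0,5] S/(S\PP)   >
    [0,1] "every" : (S/(S\PP))/N
    [1,5] N   <
      [1,2] "near" : N\S
      [2,5] N\(N\S)   <
        [2,4] N   >
          [2,3] "which" : N/(N/S)
          [3,4] "gave" : N/S
        [4,5] "bone" : (N\(N\S))\N
  [5,8] S\PP   <
    [5,7] NP   <
      [5,6] "built" : NP/PP
      [6,7] "with" : NP\(NP/PP)
    [7,8] "this" : (S\PP)\NP

[0,1] (S/(S\PP))/N  lex  "every"
[1,2] N\S  lex  "near"
[2,3] N/(N/S)  lex  "which"
[3,4] N/S  lex  "gave"
[2,4] N  >  k=3
[4,5] (N\(N\S))\N  lex  "bone"
[2,5] N\(N\S)  <  k=4
[1,5] N  <  k=2
[0,5] S/(S\PP)  >  k=1
[5,6] NP/PP  lex  "built"
[6,7] NP\(NP/PP)  lex  "with"
[5,7] NP  <  k=6
[7,8] (S\PP)\NP  lex  "this"
[5,8] S\PP  <  k=7
[0,8] S  >  k=5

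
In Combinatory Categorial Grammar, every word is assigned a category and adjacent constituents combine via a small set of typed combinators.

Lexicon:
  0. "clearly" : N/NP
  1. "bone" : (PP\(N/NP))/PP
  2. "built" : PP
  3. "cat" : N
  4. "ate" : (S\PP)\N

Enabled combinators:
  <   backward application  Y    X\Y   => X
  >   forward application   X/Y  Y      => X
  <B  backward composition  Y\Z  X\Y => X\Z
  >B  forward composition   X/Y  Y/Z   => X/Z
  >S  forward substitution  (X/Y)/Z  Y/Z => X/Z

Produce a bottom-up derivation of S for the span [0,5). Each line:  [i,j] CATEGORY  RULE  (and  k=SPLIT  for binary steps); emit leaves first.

[0,1] N/NP  lex  "clearly"
[1,2] (PP\(N/NP))/PP  lex  "bone"
[2,3] PP  lex  "built"
[1,3] PP\(N/NP)  >  k=2
[0,3] PP  <  k=1
[3,4] N  lex  "cat"
[4,5] (S\PP)\N  lex  "ate"
[3,5] S\PP  <  k=4
[0,5] S  <  k=3

[0,5] S   <
  [0,3] PP   <
    [0,1] "clearly" : N/NP
    [1,3] PP\(N/NP)   >
      [1,2] "bone" : (PP\(N/NP))/PP
      [2,3] "built" : PP
  [3,5] S\PP   <
    [3,4] "cat" : N
    [4,5] "ate" : (S\PP)\N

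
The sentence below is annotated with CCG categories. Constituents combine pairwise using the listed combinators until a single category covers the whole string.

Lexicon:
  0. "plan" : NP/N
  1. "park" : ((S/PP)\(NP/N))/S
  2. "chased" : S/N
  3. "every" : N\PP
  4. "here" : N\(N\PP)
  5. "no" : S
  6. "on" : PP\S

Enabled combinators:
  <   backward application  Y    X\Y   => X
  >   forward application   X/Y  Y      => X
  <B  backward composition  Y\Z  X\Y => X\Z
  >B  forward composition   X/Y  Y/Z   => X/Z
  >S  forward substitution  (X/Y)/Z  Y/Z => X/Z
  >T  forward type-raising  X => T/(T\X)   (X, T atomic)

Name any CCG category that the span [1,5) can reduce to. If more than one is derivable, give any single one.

(S/PP)\(NP/N)

[0,7] S   >
  [0,5] S/PP   <
    [0,1] "plan" : NP/N
    [1,5] (S/PP)\(NP/N)   >
      [1,2] "park" : ((S/PP)\(NP/N))/S
      [2,5] S   >
        [2,3] "chased" : S/N
        [3,5] N   <
          [3,4] "every" : N\PP
          [4,5] "here" : N\(N\PP)
  [5,7] PP   <
    [5,6] "no" : S
    [6,7] "on" : PP\S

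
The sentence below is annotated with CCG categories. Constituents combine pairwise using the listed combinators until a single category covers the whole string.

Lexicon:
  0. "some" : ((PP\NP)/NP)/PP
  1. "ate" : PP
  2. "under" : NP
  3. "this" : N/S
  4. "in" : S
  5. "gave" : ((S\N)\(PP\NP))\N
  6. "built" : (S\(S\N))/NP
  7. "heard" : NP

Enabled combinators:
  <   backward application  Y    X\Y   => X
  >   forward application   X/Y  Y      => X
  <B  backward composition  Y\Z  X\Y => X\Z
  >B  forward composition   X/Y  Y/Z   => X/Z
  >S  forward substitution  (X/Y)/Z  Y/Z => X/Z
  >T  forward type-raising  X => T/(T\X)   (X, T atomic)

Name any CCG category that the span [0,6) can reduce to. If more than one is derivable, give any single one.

[0,8] S   <
  [0,6] S\N   <
    [0,3] PP\NP   >
      [0,2] (PP\NP)/NP   >
        [0,1] "some" : ((PP\NP)/NP)/PP
        [1,2] "ate" : PP
      [2,3] "under" : NP
    [3,6] (S\N)\(PP\NP)   <
      [3,5] N   >
        [3,4] "this" : N/S
        [4,5] "in" : S
      [5,6] "gave" : ((S\N)\(PP\NP))\N
  [6,8] S\(S\N)   >
    [6,7] "built" : (S\(S\N))/NP
    [7,8] "heard" : NP

S\N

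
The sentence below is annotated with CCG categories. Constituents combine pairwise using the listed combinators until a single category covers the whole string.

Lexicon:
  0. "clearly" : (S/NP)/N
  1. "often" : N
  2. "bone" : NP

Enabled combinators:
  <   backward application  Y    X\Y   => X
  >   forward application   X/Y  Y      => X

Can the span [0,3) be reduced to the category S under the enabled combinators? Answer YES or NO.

[0,3] S   >
  [0,2] S/NP   >
    [0,1] "clearly" : (S/NP)/N
    [1,2] "often" : N
  [2,3] "bone" : NP

YES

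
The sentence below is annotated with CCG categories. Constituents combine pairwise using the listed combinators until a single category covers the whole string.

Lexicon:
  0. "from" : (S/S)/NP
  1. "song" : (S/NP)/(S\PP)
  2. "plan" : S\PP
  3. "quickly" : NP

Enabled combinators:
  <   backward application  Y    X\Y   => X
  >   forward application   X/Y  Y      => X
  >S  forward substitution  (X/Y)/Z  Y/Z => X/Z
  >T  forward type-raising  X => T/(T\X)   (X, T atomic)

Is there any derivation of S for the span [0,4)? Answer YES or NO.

YES

[0,4] S   >
  [0,3] S/NP   >S
    [0,1] "from" : (S/S)/NP
    [1,3] S/NP   >
      [1,2] "song" : (S/NP)/(S\PP)
      [2,3] "plan" : S\PP
  [3,4] "quickly" : NP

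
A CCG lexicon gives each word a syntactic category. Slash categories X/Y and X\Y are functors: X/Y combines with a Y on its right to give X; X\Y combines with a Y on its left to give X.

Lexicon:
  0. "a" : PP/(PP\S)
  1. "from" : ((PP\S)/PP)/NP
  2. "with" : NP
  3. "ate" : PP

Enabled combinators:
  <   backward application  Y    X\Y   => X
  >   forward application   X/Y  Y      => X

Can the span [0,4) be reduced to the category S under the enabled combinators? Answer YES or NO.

NO

PP/(PP\S) ((PP\S)/PP)/NP NP PP
CKY chart[0,4] = {PP}; S ∉ chart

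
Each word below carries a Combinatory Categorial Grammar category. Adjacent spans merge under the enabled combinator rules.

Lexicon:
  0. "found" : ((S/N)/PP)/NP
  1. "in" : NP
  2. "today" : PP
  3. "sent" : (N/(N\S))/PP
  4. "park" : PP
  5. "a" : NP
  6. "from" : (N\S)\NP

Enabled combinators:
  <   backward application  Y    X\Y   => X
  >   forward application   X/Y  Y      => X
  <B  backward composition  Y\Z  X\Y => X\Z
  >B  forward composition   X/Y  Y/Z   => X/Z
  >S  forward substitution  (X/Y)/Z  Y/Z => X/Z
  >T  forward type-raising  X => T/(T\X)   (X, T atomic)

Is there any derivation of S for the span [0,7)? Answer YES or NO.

[0,7] S   >
  [0,3] S/N   >
    [0,2] (S/N)/PP   >
      [0,1] "found" : ((S/N)/PP)/NP
      [1,2] "in" : NP
    [2,3] "today" : PP
  [3,7] N   >
    [3,5] N/(N\S)   >
      [3,4] "sent" : (N/(N\S))/PP
      [4,5] "park" : PP
    [5,7] N\S   <
      [5,6] "a" : NP
      [6,7] "from" : (N\S)\NP

YES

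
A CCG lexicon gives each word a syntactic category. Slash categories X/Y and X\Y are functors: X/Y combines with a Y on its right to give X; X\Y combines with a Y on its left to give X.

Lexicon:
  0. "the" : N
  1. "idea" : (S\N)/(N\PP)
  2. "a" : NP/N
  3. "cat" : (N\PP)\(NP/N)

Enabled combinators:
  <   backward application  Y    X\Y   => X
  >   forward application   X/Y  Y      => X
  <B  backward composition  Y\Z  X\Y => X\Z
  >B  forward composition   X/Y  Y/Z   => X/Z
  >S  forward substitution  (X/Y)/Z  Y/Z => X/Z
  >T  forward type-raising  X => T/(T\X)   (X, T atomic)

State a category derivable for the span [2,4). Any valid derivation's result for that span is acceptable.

N\PP

[0,4] S   >
  [0,1] S/(S\N)   >T
    [0,1] "the" : N
  [1,4] S\N   >
    [1,2] "idea" : (S\N)/(N\PP)
    [2,4] N\PP   <
      [2,3] "a" : NP/N
      [3,4] "cat" : (N\PP)\(NP/N)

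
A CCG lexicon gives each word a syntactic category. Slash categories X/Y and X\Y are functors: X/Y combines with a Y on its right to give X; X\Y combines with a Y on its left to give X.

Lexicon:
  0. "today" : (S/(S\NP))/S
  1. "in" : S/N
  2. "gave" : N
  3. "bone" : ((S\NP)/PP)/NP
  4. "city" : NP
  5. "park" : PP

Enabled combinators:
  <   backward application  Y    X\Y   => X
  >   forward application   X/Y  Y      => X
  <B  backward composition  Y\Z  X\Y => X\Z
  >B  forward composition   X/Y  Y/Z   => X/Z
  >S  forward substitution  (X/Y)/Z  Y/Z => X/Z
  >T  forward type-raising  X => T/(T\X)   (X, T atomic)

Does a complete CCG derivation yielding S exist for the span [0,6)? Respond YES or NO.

YES

[0,6] S   >
  [0,3] S/(S\NP)   >
    [0,1] "today" : (S/(S\NP))/S
    [1,3] S   >
      [1,2] "in" : S/N
      [2,3] "gave" : N
  [3,6] S\NP   >
    [3,5] (S\NP)/PP   >
      [3,4] "bone" : ((S\NP)/PP)/NP
      [4,5] "city" : NP
    [5,6] "park" : PP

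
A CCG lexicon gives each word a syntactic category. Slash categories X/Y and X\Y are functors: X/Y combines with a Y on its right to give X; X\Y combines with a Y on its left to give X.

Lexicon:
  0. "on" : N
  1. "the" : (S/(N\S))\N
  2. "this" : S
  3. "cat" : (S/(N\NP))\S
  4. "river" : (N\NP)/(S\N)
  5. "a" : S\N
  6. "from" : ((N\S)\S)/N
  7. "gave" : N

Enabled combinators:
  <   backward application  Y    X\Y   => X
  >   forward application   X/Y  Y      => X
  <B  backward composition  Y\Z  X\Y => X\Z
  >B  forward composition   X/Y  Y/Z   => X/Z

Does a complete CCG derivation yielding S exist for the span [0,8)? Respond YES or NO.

[0,8] S   >
  [0,2] S/(N\S)   <
    [0,1] "on" : N
    [1,2] "the" : (S/(N\S))\N
  [2,8] N\S   <
    [2,6] S   >
      [2,4] S/(N\NP)   <
        [2,3] "this" : S
        [3,4] "cat" : (S/(N\NP))\S
      [4,6] N\NP   >
        [4,5] "river" : (N\NP)/(S\N)
        [5,6] "a" : S\N
    [6,8] (N\S)\S   >
      [6,7] "from" : ((N\S)\S)/N
      [7,8] "gave" : N

YES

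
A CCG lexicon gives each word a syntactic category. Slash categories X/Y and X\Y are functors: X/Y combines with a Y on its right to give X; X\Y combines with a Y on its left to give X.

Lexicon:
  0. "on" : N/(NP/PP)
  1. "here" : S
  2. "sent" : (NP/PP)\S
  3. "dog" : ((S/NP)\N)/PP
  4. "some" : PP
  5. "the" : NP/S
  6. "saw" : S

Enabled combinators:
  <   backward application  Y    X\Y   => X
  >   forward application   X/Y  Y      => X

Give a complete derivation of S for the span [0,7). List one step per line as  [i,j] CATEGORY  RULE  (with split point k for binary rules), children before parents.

[0,7] S   >
  [0,5] S/NP   <
    [0,3] N   >
      [0,1] "on" : N/(NP/PP)
      [1,3] NP/PP   <
        [1,2] "here" : S
        [2,3] "sent" : (NP/PP)\S
    [3,5] (S/NP)\N   >
      [3,4] "dog" : ((S/NP)\N)/PP
      [4,5] "some" : PP
  [5,7] NP   >
    [5,6] "the" : NP/S
    [6,7] "saw" : S

[0,1] N/(NP/PP)  lex  "on"
[1,2] S  lex  "here"
[2,3] (NP/PP)\S  lex  "sent"
[1,3] NP/PP  <  k=2
[0,3] N  >  k=1
[3,4] ((S/NP)\N)/PP  lex  "dog"
[4,5] PP  lex  "some"
[3,5] (S/NP)\N  >  k=4
[0,5] S/NP  <  k=3
[5,6] NP/S  lex  "the"
[6,7] S  lex  "saw"
[5,7] NP  >  k=6
[0,7] S  >  k=5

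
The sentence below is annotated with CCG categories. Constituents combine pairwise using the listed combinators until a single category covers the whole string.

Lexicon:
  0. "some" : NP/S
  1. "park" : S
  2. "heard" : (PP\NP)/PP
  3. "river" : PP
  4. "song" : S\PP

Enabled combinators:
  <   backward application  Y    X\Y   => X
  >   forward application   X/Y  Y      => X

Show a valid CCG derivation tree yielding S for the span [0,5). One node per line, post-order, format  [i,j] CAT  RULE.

[0,5] S   <
  [0,4] PP   <
    [0,2] NP   >
      [0,1] "some" : NP/S
      [1,2] "park" : S
    [2,4] PP\NP   >
      [2,3] "heard" : (PP\NP)/PP
      [3,4] "river" : PP
  [4,5] "song" : S\PP

[0,1] NP/S  lex  "some"
[1,2] S  lex  "park"
[0,2] NP  >  k=1
[2,3] (PP\NP)/PP  lex  "heard"
[3,4] PP  lex  "river"
[2,4] PP\NP  >  k=3
[0,4] PP  <  k=2
[4,5] S\PP  lex  "song"
[0,5] S  <  k=4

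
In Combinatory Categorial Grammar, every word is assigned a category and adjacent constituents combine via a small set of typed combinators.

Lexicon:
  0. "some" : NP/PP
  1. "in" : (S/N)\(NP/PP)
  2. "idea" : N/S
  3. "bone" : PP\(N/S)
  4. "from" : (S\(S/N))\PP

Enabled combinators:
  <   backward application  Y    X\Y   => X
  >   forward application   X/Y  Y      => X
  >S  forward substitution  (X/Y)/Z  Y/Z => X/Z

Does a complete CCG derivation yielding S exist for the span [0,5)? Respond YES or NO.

[0,5] S   <
  [0,2] S/N   <
    [0,1] "some" : NP/PP
    [1,2] "in" : (S/N)\(NP/PP)
  [2,5] S\(S/N)   <
    [2,4] PP   <
      [2,3] "idea" : N/S
      [3,4] "bone" : PP\(N/S)
    [4,5] "from" : (S\(S/N))\PP

YES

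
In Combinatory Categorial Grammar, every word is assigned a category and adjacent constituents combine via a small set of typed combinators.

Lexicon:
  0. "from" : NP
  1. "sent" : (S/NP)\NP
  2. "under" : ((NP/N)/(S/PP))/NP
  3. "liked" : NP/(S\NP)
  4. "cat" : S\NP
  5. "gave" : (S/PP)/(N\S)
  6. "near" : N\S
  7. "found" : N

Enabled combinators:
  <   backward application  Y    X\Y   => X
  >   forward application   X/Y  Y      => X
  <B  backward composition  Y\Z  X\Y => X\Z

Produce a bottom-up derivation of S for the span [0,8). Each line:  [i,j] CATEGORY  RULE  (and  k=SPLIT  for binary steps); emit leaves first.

[0,8] S   >
  [0,2] S/NP   <
    [0,1] "from" : NP
    [1,2] "sent" : (S/NP)\NP
  [2,8] NP   >
    [2,7] NP/N   >
      [2,5] (NP/N)/(S/PP)   >
        [2,3] "under" : ((NP/N)/(S/PP))/NP
        [3,5] NP   >
          [3,4] "liked" : NP/(S\NP)
          [4,5] "cat" : S\NP
      [5,7] S/PP   >
        [5,6] "gave" : (S/PP)/(N\S)
        [6,7] "near" : N\S
    [7,8] "found" : N

[0,1] NP  lex  "from"
[1,2] (S/NP)\NP  lex  "sent"
[0,2] S/NP  <  k=1
[2,3] ((NP/N)/(S/PP))/NP  lex  "under"
[3,4] NP/(S\NP)  lex  "liked"
[4,5] S\NP  lex  "cat"
[3,5] NP  >  k=4
[2,5] (NP/N)/(S/PP)  >  k=3
[5,6] (S/PP)/(N\S)  lex  "gave"
[6,7] N\S  lex  "near"
[5,7] S/PP  >  k=6
[2,7] NP/N  >  k=5
[7,8] N  lex  "found"
[2,8] NP  >  k=7
[0,8] S  >  k=2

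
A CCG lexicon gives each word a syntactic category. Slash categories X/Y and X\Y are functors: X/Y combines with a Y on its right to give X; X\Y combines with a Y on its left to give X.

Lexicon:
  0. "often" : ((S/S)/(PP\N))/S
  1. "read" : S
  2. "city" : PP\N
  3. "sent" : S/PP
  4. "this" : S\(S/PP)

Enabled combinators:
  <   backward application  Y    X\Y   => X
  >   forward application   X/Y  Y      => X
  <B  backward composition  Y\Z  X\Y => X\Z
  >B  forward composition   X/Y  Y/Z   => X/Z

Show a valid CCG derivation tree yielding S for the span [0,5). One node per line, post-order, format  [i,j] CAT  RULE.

[0,5] S   <
  [0,4] S/PP   >B
    [0,3] S/S   >
      [0,2] (S/S)/(PP\N)   >
        [0,1] "often" : ((S/S)/(PP\N))/S
        [1,2] "read" : S
      [2,3] "city" : PP\N
    [3,4] "sent" : S/PP
  [4,5] "this" : S\(S/PP)

[0,1] ((S/S)/(PP\N))/S  lex  "often"
[1,2] S  lex  "read"
[0,2] (S/S)/(PP\N)  >  k=1
[2,3] PP\N  lex  "city"
[0,3] S/S  >  k=2
[3,4] S/PP  lex  "sent"
[0,4] S/PP  >B  k=3
[4,5] S\(S/PP)  lex  "this"
[0,5] S  <  k=4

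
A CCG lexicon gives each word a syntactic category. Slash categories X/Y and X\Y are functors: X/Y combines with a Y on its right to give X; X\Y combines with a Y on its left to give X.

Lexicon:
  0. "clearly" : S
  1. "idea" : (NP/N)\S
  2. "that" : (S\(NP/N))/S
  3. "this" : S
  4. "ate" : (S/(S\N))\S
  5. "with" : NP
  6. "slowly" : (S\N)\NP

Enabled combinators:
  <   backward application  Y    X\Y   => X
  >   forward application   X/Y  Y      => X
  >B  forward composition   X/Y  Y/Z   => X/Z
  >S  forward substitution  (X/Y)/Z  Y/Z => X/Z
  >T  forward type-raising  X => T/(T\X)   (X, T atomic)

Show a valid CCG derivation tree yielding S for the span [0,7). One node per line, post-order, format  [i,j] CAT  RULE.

[0,7] S   <
  [0,2] NP/N   <
    [0,1] "clearly" : S
    [1,2] "idea" : (NP/N)\S
  [2,7] S\(NP/N)   >
    [2,3] "that" : (S\(NP/N))/S
    [3,7] S   >
      [3,5] S/(S\N)   <
        [3,4] "this" : S
        [4,5] "ate" : (S/(S\N))\S
      [5,7] S\N   <
        [5,6] "with" : NP
        [6,7] "slowly" : (S\N)\NP

[0,1] S  lex  "clearly"
[1,2] (NP/N)\S  lex  "idea"
[0,2] NP/N  <  k=1
[2,3] (S\(NP/N))/S  lex  "that"
[3,4] S  lex  "this"
[4,5] (S/(S\N))\S  lex  "ate"
[3,5] S/(S\N)  <  k=4
[5,6] NP  lex  "with"
[6,7] (S\N)\NP  lex  "slowly"
[5,7] S\N  <  k=6
[3,7] S  >  k=5
[2,7] S\(NP/N)  >  k=3
[0,7] S  <  k=2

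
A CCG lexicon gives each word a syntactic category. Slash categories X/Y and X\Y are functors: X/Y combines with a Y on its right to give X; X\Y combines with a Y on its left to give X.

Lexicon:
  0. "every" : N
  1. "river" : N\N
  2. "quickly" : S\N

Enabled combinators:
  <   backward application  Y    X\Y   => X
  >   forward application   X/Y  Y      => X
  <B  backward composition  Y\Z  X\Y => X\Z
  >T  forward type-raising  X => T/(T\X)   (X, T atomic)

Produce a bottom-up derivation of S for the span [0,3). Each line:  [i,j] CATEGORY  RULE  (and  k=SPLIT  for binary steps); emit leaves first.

[0,1] N  lex  "every"
[1,2] N\N  lex  "river"
[2,3] S\N  lex  "quickly"
[1,3] S\N  <B  k=2
[0,3] S  <  k=1

[0,3] S   <
  [0,1] "every" : N
  [1,3] S\N   <B
    [1,2] "river" : N\N
    [2,3] "quickly" : S\N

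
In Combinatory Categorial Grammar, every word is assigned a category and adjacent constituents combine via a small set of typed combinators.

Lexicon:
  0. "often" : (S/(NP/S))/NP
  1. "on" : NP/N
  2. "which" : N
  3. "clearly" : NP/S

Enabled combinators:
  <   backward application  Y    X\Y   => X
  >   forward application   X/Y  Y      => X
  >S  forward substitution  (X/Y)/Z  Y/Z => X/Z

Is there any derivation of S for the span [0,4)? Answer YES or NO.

[0,4] S   >
  [0,3] S/(NP/S)   >
    [0,1] "often" : (S/(NP/S))/NP
    [1,3] NP   >
      [1,2] "on" : NP/N
      [2,3] "which" : N
  [3,4] "clearly" : NP/S

YES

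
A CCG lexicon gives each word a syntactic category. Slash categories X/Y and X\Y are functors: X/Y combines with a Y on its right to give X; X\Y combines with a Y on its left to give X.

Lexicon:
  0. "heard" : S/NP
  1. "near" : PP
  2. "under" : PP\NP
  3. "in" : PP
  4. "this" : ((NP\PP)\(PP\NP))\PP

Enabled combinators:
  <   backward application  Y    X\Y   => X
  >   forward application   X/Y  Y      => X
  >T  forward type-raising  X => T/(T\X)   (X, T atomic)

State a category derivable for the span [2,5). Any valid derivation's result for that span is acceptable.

[0,5] S   >
  [0,1] "heard" : S/NP
  [1,5] NP   <
    [1,2] "near" : PP
    [2,5] NP\PP   <
      [2,3] "under" : PP\NP
      [3,5] (NP\PP)\(PP\NP)   <
        [3,4] "in" : PP
        [4,5] "this" : ((NP\PP)\(PP\NP))\PP

NP\PP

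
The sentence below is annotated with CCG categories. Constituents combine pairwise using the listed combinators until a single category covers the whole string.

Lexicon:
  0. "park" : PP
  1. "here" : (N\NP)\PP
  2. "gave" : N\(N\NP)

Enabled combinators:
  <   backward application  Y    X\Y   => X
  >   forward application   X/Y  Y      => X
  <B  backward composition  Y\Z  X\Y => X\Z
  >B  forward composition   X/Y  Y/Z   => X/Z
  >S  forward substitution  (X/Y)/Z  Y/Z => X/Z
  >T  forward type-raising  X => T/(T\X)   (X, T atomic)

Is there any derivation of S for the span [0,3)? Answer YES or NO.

NO

PP (N\NP)\PP N\(N\NP)
CKY chart[0,3] = {N, N/(N\N), NP/(NP\N), PP/(PP\N), S/(S\N)}; S ∉ chart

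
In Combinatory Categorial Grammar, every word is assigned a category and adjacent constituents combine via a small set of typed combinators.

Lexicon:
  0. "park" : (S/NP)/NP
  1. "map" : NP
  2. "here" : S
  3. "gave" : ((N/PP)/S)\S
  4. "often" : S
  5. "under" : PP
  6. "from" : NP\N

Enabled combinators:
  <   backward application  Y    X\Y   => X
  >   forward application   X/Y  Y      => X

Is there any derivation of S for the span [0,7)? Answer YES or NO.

YES

[0,7] S   >
  [0,2] S/NP   >
    [0,1] "park" : (S/NP)/NP
    [1,2] "map" : NP
  [2,7] NP   <
    [2,6] N   >
      [2,5] N/PP   >
        [2,4] (N/PP)/S   <
          [2,3] "here" : S
          [3,4] "gave" : ((N/PP)/S)\S
        [4,5] "often" : S
      [5,6] "under" : PP
    [6,7] "from" : NP\N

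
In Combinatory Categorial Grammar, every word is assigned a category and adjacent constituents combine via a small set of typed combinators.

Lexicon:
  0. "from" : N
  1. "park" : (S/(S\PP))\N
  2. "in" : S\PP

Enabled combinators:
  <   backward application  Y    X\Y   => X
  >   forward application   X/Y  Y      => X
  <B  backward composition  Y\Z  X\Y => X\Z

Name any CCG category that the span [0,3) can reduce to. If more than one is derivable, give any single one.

[0,3] S   >
  [0,2] S/(S\PP)   <
    [0,1] "from" : N
    [1,2] "park" : (S/(S\PP))\N
  [2,3] "in" : S\PP

S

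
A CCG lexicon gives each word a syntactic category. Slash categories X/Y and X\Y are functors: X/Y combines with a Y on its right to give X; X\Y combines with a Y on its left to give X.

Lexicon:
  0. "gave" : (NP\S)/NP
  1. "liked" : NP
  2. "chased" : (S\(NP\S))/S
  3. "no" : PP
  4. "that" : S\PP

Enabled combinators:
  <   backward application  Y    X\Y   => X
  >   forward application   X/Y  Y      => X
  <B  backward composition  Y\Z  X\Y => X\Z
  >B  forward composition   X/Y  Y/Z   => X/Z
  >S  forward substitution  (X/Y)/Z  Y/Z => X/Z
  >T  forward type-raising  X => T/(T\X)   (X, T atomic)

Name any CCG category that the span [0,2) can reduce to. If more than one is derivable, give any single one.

[0,5] S   <
  [0,2] NP\S   >
    [0,1] "gave" : (NP\S)/NP
    [1,2] "liked" : NP
  [2,5] S\(NP\S)   >
    [2,3] "chased" : (S\(NP\S))/S
    [3,5] S   <
      [3,4] "no" : PP
      [4,5] "that" : S\PP

NP\S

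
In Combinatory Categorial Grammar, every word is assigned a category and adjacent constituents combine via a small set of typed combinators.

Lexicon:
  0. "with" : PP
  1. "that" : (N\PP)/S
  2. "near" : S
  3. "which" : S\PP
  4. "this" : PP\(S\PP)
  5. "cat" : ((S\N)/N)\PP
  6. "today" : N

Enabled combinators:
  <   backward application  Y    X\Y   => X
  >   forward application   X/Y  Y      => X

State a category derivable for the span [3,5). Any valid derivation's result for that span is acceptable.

[0,7] S   <
  [0,3] N   <
    [0,1] "with" : PP
    [1,3] N\PP   >
      [1,2] "that" : (N\PP)/S
      [2,3] "near" : S
  [3,7] S\N   >
    [3,6] (S\N)/N   <
      [3,5] PP   <
        [3,4] "which" : S\PP
        [4,5] "this" : PP\(S\PP)
      [5,6] "cat" : ((S\N)/N)\PP
    [6,7] "today" : N

PP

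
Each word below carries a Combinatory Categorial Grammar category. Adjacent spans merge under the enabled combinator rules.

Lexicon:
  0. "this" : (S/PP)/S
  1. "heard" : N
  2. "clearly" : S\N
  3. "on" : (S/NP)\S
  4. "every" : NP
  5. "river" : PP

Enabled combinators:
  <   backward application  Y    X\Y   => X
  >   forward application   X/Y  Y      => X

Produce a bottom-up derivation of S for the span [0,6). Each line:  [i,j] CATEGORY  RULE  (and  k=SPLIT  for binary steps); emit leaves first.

[0,1] (S/PP)/S  lex  "this"
[1,2] N  lex  "heard"
[2,3] S\N  lex  "clearly"
[1,3] S  <  k=2
[3,4] (S/NP)\S  lex  "on"
[1,4] S/NP  <  k=3
[4,5] NP  lex  "every"
[1,5] S  >  k=4
[0,5] S/PP  >  k=1
[5,6] PP  lex  "river"
[0,6] S  >  k=5

[0,6] S   >
  [0,5] S/PP   >
    [0,1] "this" : (S/PP)/S
    [1,5] S   >
      [1,4] S/NP   <
        [1,3] S   <
          [1,2] "heard" : N
          [2,3] "clearly" : S\N
        [3,4] "on" : (S/NP)\S
      [4,5] "every" : NP
  [5,6] "river" : PP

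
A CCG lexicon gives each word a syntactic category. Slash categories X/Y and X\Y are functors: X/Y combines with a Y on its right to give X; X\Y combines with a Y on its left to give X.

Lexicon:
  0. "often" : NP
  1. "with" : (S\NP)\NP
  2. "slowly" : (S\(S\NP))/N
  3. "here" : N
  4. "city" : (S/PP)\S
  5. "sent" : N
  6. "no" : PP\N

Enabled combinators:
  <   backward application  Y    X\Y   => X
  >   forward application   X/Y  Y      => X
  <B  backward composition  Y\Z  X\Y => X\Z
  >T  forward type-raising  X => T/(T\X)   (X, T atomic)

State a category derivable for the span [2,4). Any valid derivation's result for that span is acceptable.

S\(S\NP)

[0,7] S   >
  [0,5] S/PP   <
    [0,4] S   <
      [0,2] S\NP   <
        [0,1] "often" : NP
        [1,2] "with" : (S\NP)\NP
      [2,4] S\(S\NP)   >
        [2,3] "slowly" : (S\(S\NP))/N
        [3,4] "here" : N
    [4,5] "city" : (S/PP)\S
  [5,7] PP   <
    [5,6] "sent" : N
    [6,7] "no" : PP\N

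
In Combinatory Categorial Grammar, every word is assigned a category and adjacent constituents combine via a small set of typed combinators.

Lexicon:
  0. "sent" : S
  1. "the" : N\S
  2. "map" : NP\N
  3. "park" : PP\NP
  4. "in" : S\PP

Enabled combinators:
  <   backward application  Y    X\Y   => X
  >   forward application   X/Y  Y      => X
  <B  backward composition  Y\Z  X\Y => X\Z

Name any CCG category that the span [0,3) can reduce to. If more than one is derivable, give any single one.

NP

[0,5] S   <
  [0,3] NP   <
    [0,1] "sent" : S
    [1,3] NP\S   <B
      [1,2] "the" : N\S
      [2,3] "map" : NP\N
  [3,5] S\NP   <B
    [3,4] "park" : PP\NP
    [4,5] "in" : S\PP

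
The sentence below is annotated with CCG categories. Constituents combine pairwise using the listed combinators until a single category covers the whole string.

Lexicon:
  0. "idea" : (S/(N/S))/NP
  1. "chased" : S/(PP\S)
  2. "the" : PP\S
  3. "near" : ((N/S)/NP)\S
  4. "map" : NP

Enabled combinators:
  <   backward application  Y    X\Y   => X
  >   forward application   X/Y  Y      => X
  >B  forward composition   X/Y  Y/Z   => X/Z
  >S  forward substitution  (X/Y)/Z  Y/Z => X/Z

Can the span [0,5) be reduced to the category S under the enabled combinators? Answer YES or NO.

[0,5] S   >
  [0,4] S/NP   >S
    [0,1] "idea" : (S/(N/S))/NP
    [1,4] (N/S)/NP   <
      [1,3] S   >
        [1,2] "chased" : S/(PP\S)
        [2,3] "the" : PP\S
      [3,4] "near" : ((N/S)/NP)\S
  [4,5] "map" : NP

YES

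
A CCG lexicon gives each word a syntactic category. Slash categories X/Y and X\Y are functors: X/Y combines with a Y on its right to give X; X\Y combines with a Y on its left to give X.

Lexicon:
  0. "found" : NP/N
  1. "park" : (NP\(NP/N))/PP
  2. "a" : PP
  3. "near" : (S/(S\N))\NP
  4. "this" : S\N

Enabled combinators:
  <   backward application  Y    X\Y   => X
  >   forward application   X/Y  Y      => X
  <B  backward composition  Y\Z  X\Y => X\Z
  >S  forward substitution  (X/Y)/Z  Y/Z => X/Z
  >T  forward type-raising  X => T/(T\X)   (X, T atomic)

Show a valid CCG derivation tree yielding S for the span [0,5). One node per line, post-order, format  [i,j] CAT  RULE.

[0,5] S   >
  [0,4] S/(S\N)   <
    [0,3] NP   <
      [0,1] "found" : NP/N
      [1,3] NP\(NP/N)   >
        [1,2] "park" : (NP\(NP/N))/PP
        [2,3] "a" : PP
    [3,4] "near" : (S/(S\N))\NP
  [4,5] "this" : S\N

[0,1] NP/N  lex  "found"
[1,2] (NP\(NP/N))/PP  lex  "park"
[2,3] PP  lex  "a"
[1,3] NP\(NP/N)  >  k=2
[0,3] NP  <  k=1
[3,4] (S/(S\N))\NP  lex  "near"
[0,4] S/(S\N)  <  k=3
[4,5] S\N  lex  "this"
[0,5] S  >  k=4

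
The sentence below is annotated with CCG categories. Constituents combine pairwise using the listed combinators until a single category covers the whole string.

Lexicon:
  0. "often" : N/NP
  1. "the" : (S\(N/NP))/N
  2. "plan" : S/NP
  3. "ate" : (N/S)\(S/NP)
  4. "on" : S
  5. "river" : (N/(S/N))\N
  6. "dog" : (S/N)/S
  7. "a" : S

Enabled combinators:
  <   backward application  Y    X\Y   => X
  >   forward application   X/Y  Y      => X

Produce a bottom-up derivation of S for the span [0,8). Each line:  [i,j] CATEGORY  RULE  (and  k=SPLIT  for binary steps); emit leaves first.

[0,8] S   <
  [0,1] "often" : N/NP
  [1,8] S\(N/NP)   >
    [1,2] "the" : (S\(N/NP))/N
    [2,8] N   >
      [2,6] N/(S/N)   <
        [2,5] N   >
          [2,4] N/S   <
            [2,3] "plan" : S/NP
            [3,4] "ate" : (N/S)\(S/NP)
          [4,5] "on" : S
        [5,6] "river" : (N/(S/N))\N
      [6,8] S/N   >
        [6,7] "dog" : (S/N)/S
        [7,8] "a" : S

[0,1] N/NP  lex  "often"
[1,2] (S\(N/NP))/N  lex  "the"
[2,3] S/NP  lex  "plan"
[3,4] (N/S)\(S/NP)  lex  "ate"
[2,4] N/S  <  k=3
[4,5] S  lex  "on"
[2,5] N  >  k=4
[5,6] (N/(S/N))\N  lex  "river"
[2,6] N/(S/N)  <  k=5
[6,7] (S/N)/S  lex  "dog"
[7,8] S  lex  "a"
[6,8] S/N  >  k=7
[2,8] N  >  k=6
[1,8] S\(N/NP)  >  k=2
[0,8] S  <  k=1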